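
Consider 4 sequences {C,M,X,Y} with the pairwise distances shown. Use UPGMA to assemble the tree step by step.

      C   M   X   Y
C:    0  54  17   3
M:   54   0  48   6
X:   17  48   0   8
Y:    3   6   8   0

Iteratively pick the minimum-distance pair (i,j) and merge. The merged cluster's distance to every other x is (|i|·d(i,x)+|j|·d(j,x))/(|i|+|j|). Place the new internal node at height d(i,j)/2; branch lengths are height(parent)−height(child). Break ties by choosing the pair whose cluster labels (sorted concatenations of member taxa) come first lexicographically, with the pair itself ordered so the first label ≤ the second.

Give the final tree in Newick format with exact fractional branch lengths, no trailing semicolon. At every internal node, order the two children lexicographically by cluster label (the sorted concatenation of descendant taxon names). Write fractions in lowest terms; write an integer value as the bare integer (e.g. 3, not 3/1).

step 1: merge (C,Y) at d=3; branch lengths C→3/2, Y→3/2; new cluster CY
  updated: d(CY,M)=30, d(CY,X)=25/2
step 2: merge (CY,X) at d=25/2; branch lengths CY→19/4, X→25/4; new cluster CXY
  updated: d(CXY,M)=36
step 3: merge (CXY,M) at d=36; branch lengths CXY→47/4, M→18; new cluster CMXY
final tree: (((C:3/2,Y:3/2):19/4,X:25/4):47/4,M:18)
total length: 175/4

(((C:3/2,Y:3/2):19/4,X:25/4):47/4,M:18)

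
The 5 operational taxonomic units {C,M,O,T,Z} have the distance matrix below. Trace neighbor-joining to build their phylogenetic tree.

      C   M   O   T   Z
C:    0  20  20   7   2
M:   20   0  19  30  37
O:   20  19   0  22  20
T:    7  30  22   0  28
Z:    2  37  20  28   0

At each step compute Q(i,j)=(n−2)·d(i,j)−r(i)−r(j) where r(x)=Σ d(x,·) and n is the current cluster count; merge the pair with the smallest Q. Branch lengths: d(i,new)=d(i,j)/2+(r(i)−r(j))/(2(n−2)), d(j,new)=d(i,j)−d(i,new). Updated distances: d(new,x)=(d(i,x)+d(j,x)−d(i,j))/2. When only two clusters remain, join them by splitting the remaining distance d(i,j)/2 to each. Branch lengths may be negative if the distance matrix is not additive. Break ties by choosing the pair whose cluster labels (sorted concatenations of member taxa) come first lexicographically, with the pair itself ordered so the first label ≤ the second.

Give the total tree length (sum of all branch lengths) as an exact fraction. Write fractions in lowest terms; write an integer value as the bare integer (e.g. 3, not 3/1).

355/8

step 1: merge (C,Z) at d=2, Q=-130; branch lengths C→-16/3, Z→22/3; new cluster CZ
  updated: d(CZ,M)=55/2, d(CZ,O)=19, d(CZ,T)=33/2
step 2: merge (CZ,T) at d=33/2, Q=-197/2; branch lengths CZ→55/8, T→77/8; new cluster CTZ
  updated: d(CTZ,M)=41/2, d(CTZ,O)=49/4
step 3: merge (CTZ,M) at d=41/2, Q=-207/4; branch lengths CTZ→55/8, M→109/8; new cluster CMTZ
  updated: d(CMTZ,O)=43/8
step 4: merge (CMTZ,O) at d=43/8; branch lengths CMTZ→43/16, O→43/16; new cluster CMOTZ
final tree: ((((C:-16/3,Z:22/3):55/8,T:77/8):55/8,M:109/8):43/16,O:43/16)
total length: 355/8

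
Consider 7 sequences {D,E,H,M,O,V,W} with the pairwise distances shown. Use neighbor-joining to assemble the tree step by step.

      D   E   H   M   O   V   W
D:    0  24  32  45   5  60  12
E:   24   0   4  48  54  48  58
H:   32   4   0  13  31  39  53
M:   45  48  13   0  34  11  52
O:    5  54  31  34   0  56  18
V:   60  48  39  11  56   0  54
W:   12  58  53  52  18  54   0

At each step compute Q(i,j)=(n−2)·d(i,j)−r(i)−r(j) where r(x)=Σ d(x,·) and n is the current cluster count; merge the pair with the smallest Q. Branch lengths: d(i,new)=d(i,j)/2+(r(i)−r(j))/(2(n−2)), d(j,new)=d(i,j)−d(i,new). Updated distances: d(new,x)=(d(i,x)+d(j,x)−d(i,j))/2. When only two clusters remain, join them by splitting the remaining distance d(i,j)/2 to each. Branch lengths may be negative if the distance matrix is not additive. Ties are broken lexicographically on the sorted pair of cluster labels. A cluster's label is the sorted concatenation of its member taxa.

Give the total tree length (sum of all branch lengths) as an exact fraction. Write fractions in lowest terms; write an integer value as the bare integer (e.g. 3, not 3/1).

333/4

step 1: merge (M,V) at d=11, Q=-416; branch lengths M→-1, V→12; new cluster MV
  updated: d(D,MV)=47, d(E,MV)=85/2, d(H,MV)=41/2, d(MV,O)=79/2, d(MV,W)=95/2
step 2: merge (E,H) at d=4, Q=-307; branch lengths E→29/4, H→-13/4; new cluster EH
  updated: d(D,EH)=26, d(EH,MV)=59/2, d(EH,O)=81/2, d(EH,W)=107/2
step 3: merge (EH,MV) at d=59/2, Q=-449/2; branch lengths EH→149/12, MV→205/12; new cluster EHMV
  updated: d(D,EHMV)=87/4, d(EHMV,O)=101/4, d(EHMV,W)=143/4
step 4: merge (D,W) at d=12, Q=-161/2; branch lengths D→-3/4, W→51/4; new cluster DW
  updated: d(DW,EHMV)=91/4, d(DW,O)=11/2
step 5: merge (DW,EHMV) at d=91/4, Q=-107/2; branch lengths DW→3/2, EHMV→85/4; new cluster DEHMVW
  updated: d(DEHMVW,O)=4
step 6: merge (DEHMVW,O) at d=4; branch lengths DEHMVW→2, O→2; new cluster DEHMOVW
final tree: (((D:-3/4,W:51/4):3/2,((E:29/4,H:-13/4):149/12,(M:-1,V:12):205/12):85/4):2,O:2)
total length: 333/4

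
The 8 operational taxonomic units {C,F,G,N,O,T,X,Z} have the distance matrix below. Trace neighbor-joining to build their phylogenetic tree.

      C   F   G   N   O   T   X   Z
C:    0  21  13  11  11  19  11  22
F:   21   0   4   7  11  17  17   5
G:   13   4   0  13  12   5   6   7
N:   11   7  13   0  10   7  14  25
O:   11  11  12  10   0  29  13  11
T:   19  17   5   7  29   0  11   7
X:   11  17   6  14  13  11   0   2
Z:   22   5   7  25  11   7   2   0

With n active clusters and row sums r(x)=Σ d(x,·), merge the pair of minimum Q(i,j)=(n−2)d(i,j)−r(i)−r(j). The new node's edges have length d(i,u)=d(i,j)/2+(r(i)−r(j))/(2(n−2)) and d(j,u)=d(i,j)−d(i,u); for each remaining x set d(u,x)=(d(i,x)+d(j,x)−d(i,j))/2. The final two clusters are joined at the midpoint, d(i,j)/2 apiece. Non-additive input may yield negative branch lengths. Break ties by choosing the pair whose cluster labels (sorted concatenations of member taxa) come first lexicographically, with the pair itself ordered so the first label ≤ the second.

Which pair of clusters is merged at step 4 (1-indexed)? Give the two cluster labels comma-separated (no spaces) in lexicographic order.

CNO,F

step 1: merge (X,Z) at d=2, Q=-141; branch lengths X→7/12, Z→17/12; new cluster XZ
  updated: d(C,XZ)=31/2, d(F,XZ)=10, d(G,XZ)=11/2, d(N,XZ)=37/2, d(O,XZ)=11, d(T,XZ)=8
step 2: merge (C,O) at d=11, Q=-239/2; branch lengths C→123/20, O→97/20; new cluster CO
  updated: d(CO,F)=21/2, d(CO,G)=7, d(CO,N)=5, d(CO,T)=37/2, d(CO,XZ)=31/4
step 3: merge (CO,N) at d=5, Q=-317/4; branch lengths CO→73/32, N→87/32; new cluster CNO
  updated: d(CNO,F)=25/4, d(CNO,G)=15/2, d(CNO,T)=41/4, d(CNO,XZ)=85/8
step 4: merge (CNO,F) at d=25/4, Q=-425/8; branch lengths CNO→43/16, F→57/16; new cluster CFNO
  updated: d(CFNO,G)=21/8, d(CFNO,T)=21/2, d(CFNO,XZ)=115/16
step 5: merge (CFNO,G) at d=21/8, Q=-451/16; branch lengths CFNO→199/64, G→-31/64; new cluster CFGNO
  updated: d(CFGNO,T)=103/16, d(CFGNO,XZ)=161/32
step 6: merge (CFGNO,T) at d=103/16, Q=-623/32; branch lengths CFGNO→111/64, T→301/64; new cluster CFGNOT
  updated: d(CFGNOT,XZ)=211/64
step 7: merge (CFGNOT,XZ) at d=211/64; branch lengths CFGNOT→211/128, XZ→211/128; new cluster CFGNOTXZ
final tree: ((((((C:123/20,O:97/20):73/32,N:87/32):43/16,F:57/16):199/64,G:-31/64):111/64,T:301/64):211/128,(X:7/12,Z:17/12):211/128)
total length: 2343/64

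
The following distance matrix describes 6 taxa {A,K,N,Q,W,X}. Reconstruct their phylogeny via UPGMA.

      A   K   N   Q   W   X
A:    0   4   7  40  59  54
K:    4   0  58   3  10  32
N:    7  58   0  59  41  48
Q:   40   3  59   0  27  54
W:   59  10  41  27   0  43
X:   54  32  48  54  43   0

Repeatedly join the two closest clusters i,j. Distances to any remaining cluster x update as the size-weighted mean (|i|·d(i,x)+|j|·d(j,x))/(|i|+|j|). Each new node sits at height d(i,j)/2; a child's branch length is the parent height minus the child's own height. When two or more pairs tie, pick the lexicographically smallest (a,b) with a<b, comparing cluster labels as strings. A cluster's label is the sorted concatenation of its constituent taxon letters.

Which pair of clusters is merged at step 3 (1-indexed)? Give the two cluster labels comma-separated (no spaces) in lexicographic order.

1. join K+Q (d=3) ⇒ KQ; edges |K|=3/2, |Q|=3/2
  updated: d(A,KQ)=22, d(KQ,N)=117/2, d(KQ,W)=37/2, d(KQ,X)=43
2. join A+N (d=7) ⇒ AN; edges |A|=7/2, |N|=7/2
  updated: d(AN,KQ)=161/4, d(AN,W)=50, d(AN,X)=51
3. join KQ+W (d=37/2) ⇒ KQW; edges |KQ|=31/4, |W|=37/4
  updated: d(AN,KQW)=87/2, d(KQW,X)=43
4. join KQW+X (d=43) ⇒ KQWX; edges |KQW|=49/4, |X|=43/2
  updated: d(AN,KQWX)=363/8
5. join AN+KQWX (d=363/8) ⇒ AKNQWX; edges |AN|=307/16, |KQWX|=19/16
final tree: ((A:7/2,N:7/2):307/16,(((K:3/2,Q:3/2):31/4,W:37/4):49/4,X:43/2):19/16)
total length: 649/8

KQ,W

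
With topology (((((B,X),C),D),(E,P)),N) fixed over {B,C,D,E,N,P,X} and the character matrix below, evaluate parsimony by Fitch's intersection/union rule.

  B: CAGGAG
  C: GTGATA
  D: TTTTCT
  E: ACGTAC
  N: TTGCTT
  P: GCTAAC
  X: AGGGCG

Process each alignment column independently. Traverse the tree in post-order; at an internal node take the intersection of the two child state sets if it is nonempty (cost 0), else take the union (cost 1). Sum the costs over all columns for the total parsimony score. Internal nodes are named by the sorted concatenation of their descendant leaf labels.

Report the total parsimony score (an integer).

21

BX@0: {C} ∪ {A} = {A,C} (union, +1)
BCX@0: {A,C} ∪ {G} = {A,C,G} (union, +1)
BCDX@0: {A,C,G} ∪ {T} = {A,C,G,T} (union, +1)
EP@0: {A} ∪ {G} = {A,G} (union, +1)
BCDEPX@0: {A,C,G,T} ∩ {A,G} = {A,G} (intersection, +0)
BCDENPX@0: {A,G} ∪ {T} = {A,G,T} (union, +1)
BX@1: {A} ∪ {G} = {A,G} (union, +1)
BCX@1: {A,G} ∪ {T} = {A,G,T} (union, +1)
BCDX@1: {A,G,T} ∩ {T} = {T} (intersection, +0)
EP@1: {C} ∩ {C} = {C} (intersection, +0)
BCDEPX@1: {T} ∪ {C} = {C,T} (union, +1)
BCDENPX@1: {C,T} ∩ {T} = {T} (intersection, +0)
BX@2: {G} ∩ {G} = {G} (intersection, +0)
BCX@2: {G} ∩ {G} = {G} (intersection, +0)
BCDX@2: {G} ∪ {T} = {G,T} (union, +1)
EP@2: {G} ∪ {T} = {G,T} (union, +1)
BCDEPX@2: {G,T} ∩ {G,T} = {G,T} (intersection, +0)
BCDENPX@2: {G,T} ∩ {G} = {G} (intersection, +0)
BX@3: {G} ∩ {G} = {G} (intersection, +0)
BCX@3: {G} ∪ {A} = {A,G} (union, +1)
BCDX@3: {A,G} ∪ {T} = {A,G,T} (union, +1)
EP@3: {T} ∪ {A} = {A,T} (union, +1)
BCDEPX@3: {A,G,T} ∩ {A,T} = {A,T} (intersection, +0)
BCDENPX@3: {A,T} ∪ {C} = {A,C,T} (union, +1)
BX@4: {A} ∪ {C} = {A,C} (union, +1)
BCX@4: {A,C} ∪ {T} = {A,C,T} (union, +1)
BCDX@4: {A,C,T} ∩ {C} = {C} (intersection, +0)
EP@4: {A} ∩ {A} = {A} (intersection, +0)
BCDEPX@4: {C} ∪ {A} = {A,C} (union, +1)
BCDENPX@4: {A,C} ∪ {T} = {A,C,T} (union, +1)
BX@5: {G} ∩ {G} = {G} (intersection, +0)
BCX@5: {G} ∪ {A} = {A,G} (union, +1)
BCDX@5: {A,G} ∪ {T} = {A,G,T} (union, +1)
EP@5: {C} ∩ {C} = {C} (intersection, +0)
BCDEPX@5: {A,G,T} ∪ {C} = {A,C,G,T} (union, +1)
BCDENPX@5: {A,C,G,T} ∩ {T} = {T} (intersection, +0)
per-site changes: [5, 3, 2, 4, 4, 3]; total = 21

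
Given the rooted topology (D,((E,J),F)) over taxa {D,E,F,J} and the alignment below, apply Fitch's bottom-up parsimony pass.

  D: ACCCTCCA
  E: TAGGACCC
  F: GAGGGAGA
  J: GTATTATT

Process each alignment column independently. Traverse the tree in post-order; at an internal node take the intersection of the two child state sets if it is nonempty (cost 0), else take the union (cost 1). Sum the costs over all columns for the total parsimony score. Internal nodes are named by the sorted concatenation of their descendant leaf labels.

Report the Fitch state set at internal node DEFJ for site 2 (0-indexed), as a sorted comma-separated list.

site 0, node EJ: E={T} ∪ J={G} → {G,T} (+1)
site 0, node EFJ: EJ={G,T} ∩ F={G} → {G} (+0)
site 0, node DEFJ: D={A} ∪ EFJ={G} → {A,G} (+1)
site 1, node EJ: E={A} ∪ J={T} → {A,T} (+1)
site 1, node EFJ: EJ={A,T} ∩ F={A} → {A} (+0)
site 1, node DEFJ: D={C} ∪ EFJ={A} → {A,C} (+1)
site 2, node EJ: E={G} ∪ J={A} → {A,G} (+1)
site 2, node EFJ: EJ={A,G} ∩ F={G} → {G} (+0)
site 2, node DEFJ: D={C} ∪ EFJ={G} → {C,G} (+1)
site 3, node EJ: E={G} ∪ J={T} → {G,T} (+1)
site 3, node EFJ: EJ={G,T} ∩ F={G} → {G} (+0)
site 3, node DEFJ: D={C} ∪ EFJ={G} → {C,G} (+1)
site 4, node EJ: E={A} ∪ J={T} → {A,T} (+1)
site 4, node EFJ: EJ={A,T} ∪ F={G} → {A,G,T} (+1)
site 4, node DEFJ: D={T} ∩ EFJ={A,G,T} → {T} (+0)
site 5, node EJ: E={C} ∪ J={A} → {A,C} (+1)
site 5, node EFJ: EJ={A,C} ∩ F={A} → {A} (+0)
site 5, node DEFJ: D={C} ∪ EFJ={A} → {A,C} (+1)
site 6, node EJ: E={C} ∪ J={T} → {C,T} (+1)
site 6, node EFJ: EJ={C,T} ∪ F={G} → {C,G,T} (+1)
site 6, node DEFJ: D={C} ∩ EFJ={C,G,T} → {C} (+0)
site 7, node EJ: E={C} ∪ J={T} → {C,T} (+1)
site 7, node EFJ: EJ={C,T} ∪ F={A} → {A,C,T} (+1)
site 7, node DEFJ: D={A} ∩ EFJ={A,C,T} → {A} (+0)
per-site changes: [2, 2, 2, 2, 2, 2, 2, 2]; total = 16

C,G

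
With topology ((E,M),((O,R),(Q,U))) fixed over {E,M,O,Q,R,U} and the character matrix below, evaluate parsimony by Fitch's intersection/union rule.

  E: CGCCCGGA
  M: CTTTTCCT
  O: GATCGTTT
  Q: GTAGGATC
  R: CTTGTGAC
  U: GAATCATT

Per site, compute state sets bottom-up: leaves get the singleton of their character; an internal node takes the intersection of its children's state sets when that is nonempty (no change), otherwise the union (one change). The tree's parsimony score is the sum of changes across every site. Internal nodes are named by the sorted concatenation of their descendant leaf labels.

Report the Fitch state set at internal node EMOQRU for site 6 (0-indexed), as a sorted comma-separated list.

C,G,T

[col 0] EM: children E:{C}, M:{C} ∩→ {C}; cost 0
[col 0] OR: children O:{G}, R:{C} ∪→ {C,G}; cost 1
[col 0] QU: children Q:{G}, U:{G} ∩→ {G}; cost 0
[col 0] OQRU: children OR:{C,G}, QU:{G} ∩→ {G}; cost 0
[col 0] EMOQRU: children EM:{C}, OQRU:{G} ∪→ {C,G}; cost 1
[col 1] EM: children E:{G}, M:{T} ∪→ {G,T}; cost 1
[col 1] OR: children O:{A}, R:{T} ∪→ {A,T}; cost 1
[col 1] QU: children Q:{T}, U:{A} ∪→ {A,T}; cost 1
[col 1] OQRU: children OR:{A,T}, QU:{A,T} ∩→ {A,T}; cost 0
[col 1] EMOQRU: children EM:{G,T}, OQRU:{A,T} ∩→ {T}; cost 0
[col 2] EM: children E:{C}, M:{T} ∪→ {C,T}; cost 1
[col 2] OR: children O:{T}, R:{T} ∩→ {T}; cost 0
[col 2] QU: children Q:{A}, U:{A} ∩→ {A}; cost 0
[col 2] OQRU: children OR:{T}, QU:{A} ∪→ {A,T}; cost 1
[col 2] EMOQRU: children EM:{C,T}, OQRU:{A,T} ∩→ {T}; cost 0
[col 3] EM: children E:{C}, M:{T} ∪→ {C,T}; cost 1
[col 3] OR: children O:{C}, R:{G} ∪→ {C,G}; cost 1
[col 3] QU: children Q:{G}, U:{T} ∪→ {G,T}; cost 1
[col 3] OQRU: children OR:{C,G}, QU:{G,T} ∩→ {G}; cost 0
[col 3] EMOQRU: children EM:{C,T}, OQRU:{G} ∪→ {C,G,T}; cost 1
[col 4] EM: children E:{C}, M:{T} ∪→ {C,T}; cost 1
[col 4] OR: children O:{G}, R:{T} ∪→ {G,T}; cost 1
[col 4] QU: children Q:{G}, U:{C} ∪→ {C,G}; cost 1
[col 4] OQRU: children OR:{G,T}, QU:{C,G} ∩→ {G}; cost 0
[col 4] EMOQRU: children EM:{C,T}, OQRU:{G} ∪→ {C,G,T}; cost 1
[col 5] EM: children E:{G}, M:{C} ∪→ {C,G}; cost 1
[col 5] OR: children O:{T}, R:{G} ∪→ {G,T}; cost 1
[col 5] QU: children Q:{A}, U:{A} ∩→ {A}; cost 0
[col 5] OQRU: children OR:{G,T}, QU:{A} ∪→ {A,G,T}; cost 1
[col 5] EMOQRU: children EM:{C,G}, OQRU:{A,G,T} ∩→ {G}; cost 0
[col 6] EM: children E:{G}, M:{C} ∪→ {C,G}; cost 1
[col 6] OR: children O:{T}, R:{A} ∪→ {A,T}; cost 1
[col 6] QU: children Q:{T}, U:{T} ∩→ {T}; cost 0
[col 6] OQRU: children OR:{A,T}, QU:{T} ∩→ {T}; cost 0
[col 6] EMOQRU: children EM:{C,G}, OQRU:{T} ∪→ {C,G,T}; cost 1
[col 7] EM: children E:{A}, M:{T} ∪→ {A,T}; cost 1
[col 7] OR: children O:{T}, R:{C} ∪→ {C,T}; cost 1
[col 7] QU: children Q:{C}, U:{T} ∪→ {C,T}; cost 1
[col 7] OQRU: children OR:{C,T}, QU:{C,T} ∩→ {C,T}; cost 0
[col 7] EMOQRU: children EM:{A,T}, OQRU:{C,T} ∩→ {T}; cost 0
per-site changes: [2, 3, 2, 4, 4, 3, 3, 3]; total = 24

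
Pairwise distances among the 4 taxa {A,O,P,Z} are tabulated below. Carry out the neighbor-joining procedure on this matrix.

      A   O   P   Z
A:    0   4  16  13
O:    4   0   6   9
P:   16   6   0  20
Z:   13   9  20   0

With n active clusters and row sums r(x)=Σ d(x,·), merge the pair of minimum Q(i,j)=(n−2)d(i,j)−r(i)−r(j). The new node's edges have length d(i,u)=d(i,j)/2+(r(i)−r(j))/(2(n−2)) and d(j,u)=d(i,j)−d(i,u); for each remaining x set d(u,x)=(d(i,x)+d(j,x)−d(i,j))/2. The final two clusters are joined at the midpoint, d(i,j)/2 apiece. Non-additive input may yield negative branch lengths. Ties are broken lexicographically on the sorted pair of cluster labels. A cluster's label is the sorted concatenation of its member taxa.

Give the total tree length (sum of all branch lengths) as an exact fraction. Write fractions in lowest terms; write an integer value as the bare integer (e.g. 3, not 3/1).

iteration 1: select A,Z (d=13, Q=-49); attach at lengths (17/4, 35/4); label the merged cluster AZ
  updated: d(AZ,O)=0, d(AZ,P)=23/2
iteration 2: select AZ,O (d=0, Q=-35/2); attach at lengths (11/4, -11/4); label the merged cluster AOZ
  updated: d(AOZ,P)=35/4
iteration 3: select AOZ,P (d=35/4); attach at lengths (35/8, 35/8); label the merged cluster AOPZ
final tree: (((A:17/4,Z:35/4):11/4,O:-11/4):35/8,P:35/8)
total length: 87/4

87/4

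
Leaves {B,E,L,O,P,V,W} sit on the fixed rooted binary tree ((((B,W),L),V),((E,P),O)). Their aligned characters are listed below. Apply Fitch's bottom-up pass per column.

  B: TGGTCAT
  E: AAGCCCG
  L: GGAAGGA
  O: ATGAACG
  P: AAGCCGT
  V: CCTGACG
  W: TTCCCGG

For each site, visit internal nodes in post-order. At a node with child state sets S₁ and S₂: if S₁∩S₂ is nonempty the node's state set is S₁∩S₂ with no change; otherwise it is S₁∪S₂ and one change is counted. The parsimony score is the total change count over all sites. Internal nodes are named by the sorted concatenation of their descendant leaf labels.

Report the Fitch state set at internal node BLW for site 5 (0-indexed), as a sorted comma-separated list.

site 0, node BW: B={T} ∩ W={T} → {T} (+0)
site 0, node BLW: BW={T} ∪ L={G} → {G,T} (+1)
site 0, node BLVW: BLW={G,T} ∪ V={C} → {C,G,T} (+1)
site 0, node EP: E={A} ∩ P={A} → {A} (+0)
site 0, node EOP: EP={A} ∩ O={A} → {A} (+0)
site 0, node BELOPVW: BLVW={C,G,T} ∪ EOP={A} → {A,C,G,T} (+1)
site 1, node BW: B={G} ∪ W={T} → {G,T} (+1)
site 1, node BLW: BW={G,T} ∩ L={G} → {G} (+0)
site 1, node BLVW: BLW={G} ∪ V={C} → {C,G} (+1)
site 1, node EP: E={A} ∩ P={A} → {A} (+0)
site 1, node EOP: EP={A} ∪ O={T} → {A,T} (+1)
site 1, node BELOPVW: BLVW={C,G} ∪ EOP={A,T} → {A,C,G,T} (+1)
site 2, node BW: B={G} ∪ W={C} → {C,G} (+1)
site 2, node BLW: BW={C,G} ∪ L={A} → {A,C,G} (+1)
site 2, node BLVW: BLW={A,C,G} ∪ V={T} → {A,C,G,T} (+1)
site 2, node EP: E={G} ∩ P={G} → {G} (+0)
site 2, node EOP: EP={G} ∩ O={G} → {G} (+0)
site 2, node BELOPVW: BLVW={A,C,G,T} ∩ EOP={G} → {G} (+0)
site 3, node BW: B={T} ∪ W={C} → {C,T} (+1)
site 3, node BLW: BW={C,T} ∪ L={A} → {A,C,T} (+1)
site 3, node BLVW: BLW={A,C,T} ∪ V={G} → {A,C,G,T} (+1)
site 3, node EP: E={C} ∩ P={C} → {C} (+0)
site 3, node EOP: EP={C} ∪ O={A} → {A,C} (+1)
site 3, node BELOPVW: BLVW={A,C,G,T} ∩ EOP={A,C} → {A,C} (+0)
site 4, node BW: B={C} ∩ W={C} → {C} (+0)
site 4, node BLW: BW={C} ∪ L={G} → {C,G} (+1)
site 4, node BLVW: BLW={C,G} ∪ V={A} → {A,C,G} (+1)
site 4, node EP: E={C} ∩ P={C} → {C} (+0)
site 4, node EOP: EP={C} ∪ O={A} → {A,C} (+1)
site 4, node BELOPVW: BLVW={A,C,G} ∩ EOP={A,C} → {A,C} (+0)
site 5, node BW: B={A} ∪ W={G} → {A,G} (+1)
site 5, node BLW: BW={A,G} ∩ L={G} → {G} (+0)
site 5, node BLVW: BLW={G} ∪ V={C} → {C,G} (+1)
site 5, node EP: E={C} ∪ P={G} → {C,G} (+1)
site 5, node EOP: EP={C,G} ∩ O={C} → {C} (+0)
site 5, node BELOPVW: BLVW={C,G} ∩ EOP={C} → {C} (+0)
site 6, node BW: B={T} ∪ W={G} → {G,T} (+1)
site 6, node BLW: BW={G,T} ∪ L={A} → {A,G,T} (+1)
site 6, node BLVW: BLW={A,G,T} ∩ V={G} → {G} (+0)
site 6, node EP: E={G} ∪ P={T} → {G,T} (+1)
site 6, node EOP: EP={G,T} ∩ O={G} → {G} (+0)
site 6, node BELOPVW: BLVW={G} ∩ EOP={G} → {G} (+0)
per-site changes: [3, 4, 3, 4, 3, 3, 3]; total = 23

G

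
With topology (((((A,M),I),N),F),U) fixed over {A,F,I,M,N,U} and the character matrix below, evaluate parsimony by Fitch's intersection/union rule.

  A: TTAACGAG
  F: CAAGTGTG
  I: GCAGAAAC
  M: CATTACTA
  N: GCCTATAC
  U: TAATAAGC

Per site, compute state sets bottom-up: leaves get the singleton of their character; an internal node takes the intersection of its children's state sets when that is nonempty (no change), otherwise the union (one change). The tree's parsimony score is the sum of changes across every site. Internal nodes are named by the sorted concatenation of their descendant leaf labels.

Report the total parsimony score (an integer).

24

AM@0: {T} ∪ {C} = {C,T} (union, +1)
AIM@0: {C,T} ∪ {G} = {C,G,T} (union, +1)
AIMN@0: {C,G,T} ∩ {G} = {G} (intersection, +0)
AFIMN@0: {G} ∪ {C} = {C,G} (union, +1)
AFIMNU@0: {C,G} ∪ {T} = {C,G,T} (union, +1)
AM@1: {T} ∪ {A} = {A,T} (union, +1)
AIM@1: {A,T} ∪ {C} = {A,C,T} (union, +1)
AIMN@1: {A,C,T} ∩ {C} = {C} (intersection, +0)
AFIMN@1: {C} ∪ {A} = {A,C} (union, +1)
AFIMNU@1: {A,C} ∩ {A} = {A} (intersection, +0)
AM@2: {A} ∪ {T} = {A,T} (union, +1)
AIM@2: {A,T} ∩ {A} = {A} (intersection, +0)
AIMN@2: {A} ∪ {C} = {A,C} (union, +1)
AFIMN@2: {A,C} ∩ {A} = {A} (intersection, +0)
AFIMNU@2: {A} ∩ {A} = {A} (intersection, +0)
AM@3: {A} ∪ {T} = {A,T} (union, +1)
AIM@3: {A,T} ∪ {G} = {A,G,T} (union, +1)
AIMN@3: {A,G,T} ∩ {T} = {T} (intersection, +0)
AFIMN@3: {T} ∪ {G} = {G,T} (union, +1)
AFIMNU@3: {G,T} ∩ {T} = {T} (intersection, +0)
AM@4: {C} ∪ {A} = {A,C} (union, +1)
AIM@4: {A,C} ∩ {A} = {A} (intersection, +0)
AIMN@4: {A} ∩ {A} = {A} (intersection, +0)
AFIMN@4: {A} ∪ {T} = {A,T} (union, +1)
AFIMNU@4: {A,T} ∩ {A} = {A} (intersection, +0)
AM@5: {G} ∪ {C} = {C,G} (union, +1)
AIM@5: {C,G} ∪ {A} = {A,C,G} (union, +1)
AIMN@5: {A,C,G} ∪ {T} = {A,C,G,T} (union, +1)
AFIMN@5: {A,C,G,T} ∩ {G} = {G} (intersection, +0)
AFIMNU@5: {G} ∪ {A} = {A,G} (union, +1)
AM@6: {A} ∪ {T} = {A,T} (union, +1)
AIM@6: {A,T} ∩ {A} = {A} (intersection, +0)
AIMN@6: {A} ∩ {A} = {A} (intersection, +0)
AFIMN@6: {A} ∪ {T} = {A,T} (union, +1)
AFIMNU@6: {A,T} ∪ {G} = {A,G,T} (union, +1)
AM@7: {G} ∪ {A} = {A,G} (union, +1)
AIM@7: {A,G} ∪ {C} = {A,C,G} (union, +1)
AIMN@7: {A,C,G} ∩ {C} = {C} (intersection, +0)
AFIMN@7: {C} ∪ {G} = {C,G} (union, +1)
AFIMNU@7: {C,G} ∩ {C} = {C} (intersection, +0)
per-site changes: [4, 3, 2, 3, 2, 4, 3, 3]; total = 24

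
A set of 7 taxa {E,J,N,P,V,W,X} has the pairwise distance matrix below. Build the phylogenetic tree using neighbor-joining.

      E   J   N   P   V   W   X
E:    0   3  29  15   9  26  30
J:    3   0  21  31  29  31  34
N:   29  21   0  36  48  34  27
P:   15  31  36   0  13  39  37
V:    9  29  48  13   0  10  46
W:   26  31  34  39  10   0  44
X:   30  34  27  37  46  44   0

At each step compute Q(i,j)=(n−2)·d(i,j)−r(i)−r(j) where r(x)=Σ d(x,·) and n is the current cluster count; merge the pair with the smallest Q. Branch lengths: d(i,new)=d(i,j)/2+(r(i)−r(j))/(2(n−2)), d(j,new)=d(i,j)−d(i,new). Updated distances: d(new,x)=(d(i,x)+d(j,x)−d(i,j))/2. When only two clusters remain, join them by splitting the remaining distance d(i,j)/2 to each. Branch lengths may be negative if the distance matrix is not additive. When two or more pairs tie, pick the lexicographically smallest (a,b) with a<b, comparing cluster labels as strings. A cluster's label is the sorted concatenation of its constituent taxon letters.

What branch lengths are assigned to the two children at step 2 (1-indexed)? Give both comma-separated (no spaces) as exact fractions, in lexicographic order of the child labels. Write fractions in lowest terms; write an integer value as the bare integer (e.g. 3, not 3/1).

89/8,127/8

iteration 1: select V,W (d=10, Q=-289); attach at lengths (21/10, 79/10); label the merged cluster VW
  updated: d(E,VW)=25/2, d(J,VW)=25, d(N,VW)=36, d(P,VW)=21, d(VW,X)=40
iteration 2: select N,X (d=27, Q=-209); attach at lengths (89/8, 127/8); label the merged cluster NX
  updated: d(E,NX)=16, d(J,NX)=14, d(NX,P)=23, d(NX,VW)=49/2
iteration 3: select E,J (d=3, Q=-221/2); attach at lengths (-35/12, 71/12); label the merged cluster EJ
  updated: d(EJ,NX)=27/2, d(EJ,P)=43/2, d(EJ,VW)=69/4
iteration 4: select EJ,NX (d=27/2, Q=-345/4); attach at lengths (73/16, 143/16); label the merged cluster EJNX
  updated: d(EJNX,P)=31/2, d(EJNX,VW)=113/8
iteration 5: select EJNX,P (d=31/2, Q=-405/8); attach at lengths (69/16, 179/16); label the merged cluster EJNPX
  updated: d(EJNPX,VW)=157/16
iteration 6: select EJNPX,VW (d=157/16); attach at lengths (157/32, 157/32); label the merged cluster EJNPVWX
final tree: ((((E:-35/12,J:71/12):73/16,(N:89/8,X:127/8):143/16):69/16,P:179/16):157/32,(V:21/10,W:79/10):157/32)
total length: 1261/16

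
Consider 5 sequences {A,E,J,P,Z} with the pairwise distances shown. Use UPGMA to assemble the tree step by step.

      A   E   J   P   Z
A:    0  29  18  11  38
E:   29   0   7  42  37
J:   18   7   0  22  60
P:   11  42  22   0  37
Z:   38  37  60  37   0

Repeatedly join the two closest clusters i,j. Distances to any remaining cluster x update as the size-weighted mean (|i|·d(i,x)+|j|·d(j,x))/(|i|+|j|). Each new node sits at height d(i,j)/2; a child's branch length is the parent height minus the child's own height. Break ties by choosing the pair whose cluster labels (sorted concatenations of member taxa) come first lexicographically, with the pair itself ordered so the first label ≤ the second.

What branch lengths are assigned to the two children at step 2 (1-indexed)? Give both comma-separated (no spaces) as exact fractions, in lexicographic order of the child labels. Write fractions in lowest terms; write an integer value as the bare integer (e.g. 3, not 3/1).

1. join E+J (d=7) ⇒ EJ; edges |E|=7/2, |J|=7/2
  updated: d(A,EJ)=47/2, d(EJ,P)=32, d(EJ,Z)=97/2
2. join A+P (d=11) ⇒ AP; edges |A|=11/2, |P|=11/2
  updated: d(AP,EJ)=111/4, d(AP,Z)=75/2
3. join AP+EJ (d=111/4) ⇒ AEJP; edges |AP|=67/8, |EJ|=83/8
  updated: d(AEJP,Z)=43
4. join AEJP+Z (d=43) ⇒ AEJPZ; edges |AEJP|=61/8, |Z|=43/2
final tree: (((A:11/2,P:11/2):67/8,(E:7/2,J:7/2):83/8):61/8,Z:43/2)
total length: 527/8

11/2,11/2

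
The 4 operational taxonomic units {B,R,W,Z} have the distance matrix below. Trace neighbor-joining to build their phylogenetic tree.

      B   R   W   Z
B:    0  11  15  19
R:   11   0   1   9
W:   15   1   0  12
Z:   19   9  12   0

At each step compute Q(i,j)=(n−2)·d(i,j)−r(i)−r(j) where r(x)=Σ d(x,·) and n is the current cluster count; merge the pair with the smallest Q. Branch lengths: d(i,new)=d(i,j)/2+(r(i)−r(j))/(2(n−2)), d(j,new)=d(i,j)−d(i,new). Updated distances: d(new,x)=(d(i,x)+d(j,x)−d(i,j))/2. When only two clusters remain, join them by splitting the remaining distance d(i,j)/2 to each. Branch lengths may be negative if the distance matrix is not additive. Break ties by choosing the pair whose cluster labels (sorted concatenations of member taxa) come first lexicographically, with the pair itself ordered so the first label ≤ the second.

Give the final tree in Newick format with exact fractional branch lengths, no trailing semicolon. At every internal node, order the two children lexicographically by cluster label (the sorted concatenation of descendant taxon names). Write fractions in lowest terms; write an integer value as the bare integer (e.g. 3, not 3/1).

1. join B+Z (d=19, Q=-47) ⇒ BZ; edges |B|=43/4, |Z|=33/4
  updated: d(BZ,R)=1/2, d(BZ,W)=4
2. join BZ+R (d=1/2, Q=-11/2) ⇒ BRZ; edges |BZ|=7/4, |R|=-5/4
  updated: d(BRZ,W)=9/4
3. join BRZ+W (d=9/4) ⇒ BRWZ; edges |BRZ|=9/8, |W|=9/8
final tree: (((B:43/4,Z:33/4):7/4,R:-5/4):9/8,W:9/8)
total length: 87/4

(((B:43/4,Z:33/4):7/4,R:-5/4):9/8,W:9/8)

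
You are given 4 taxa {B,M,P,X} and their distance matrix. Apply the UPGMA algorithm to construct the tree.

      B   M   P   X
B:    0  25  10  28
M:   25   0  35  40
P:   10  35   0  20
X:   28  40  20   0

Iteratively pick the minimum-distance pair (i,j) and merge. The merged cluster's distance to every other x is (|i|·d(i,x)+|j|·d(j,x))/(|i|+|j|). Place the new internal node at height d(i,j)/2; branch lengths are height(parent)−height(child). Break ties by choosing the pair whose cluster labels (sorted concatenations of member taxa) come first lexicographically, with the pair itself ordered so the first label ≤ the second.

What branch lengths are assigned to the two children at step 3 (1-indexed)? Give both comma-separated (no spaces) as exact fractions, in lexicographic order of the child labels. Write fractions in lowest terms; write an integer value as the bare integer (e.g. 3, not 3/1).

14/3,50/3

step 1: merge (B,P) at d=10; branch lengths B→5, P→5; new cluster BP
  updated: d(BP,M)=30, d(BP,X)=24
step 2: merge (BP,X) at d=24; branch lengths BP→7, X→12; new cluster BPX
  updated: d(BPX,M)=100/3
step 3: merge (BPX,M) at d=100/3; branch lengths BPX→14/3, M→50/3; new cluster BMPX
final tree: (((B:5,P:5):7,X:12):14/3,M:50/3)
total length: 151/3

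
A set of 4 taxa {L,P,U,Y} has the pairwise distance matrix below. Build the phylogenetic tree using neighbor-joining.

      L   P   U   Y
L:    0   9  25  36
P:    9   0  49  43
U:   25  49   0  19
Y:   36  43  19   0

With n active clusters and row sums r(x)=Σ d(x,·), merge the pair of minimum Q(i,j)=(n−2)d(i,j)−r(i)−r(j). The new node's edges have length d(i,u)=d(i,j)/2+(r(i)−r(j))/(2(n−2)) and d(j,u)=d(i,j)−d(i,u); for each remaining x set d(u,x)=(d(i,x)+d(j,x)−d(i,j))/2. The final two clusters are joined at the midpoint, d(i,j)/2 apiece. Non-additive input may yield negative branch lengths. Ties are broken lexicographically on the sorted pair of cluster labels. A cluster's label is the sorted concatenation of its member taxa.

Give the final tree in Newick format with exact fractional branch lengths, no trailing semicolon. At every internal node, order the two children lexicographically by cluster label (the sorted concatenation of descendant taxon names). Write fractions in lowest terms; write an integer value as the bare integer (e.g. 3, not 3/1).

1. join L+P (d=9, Q=-153) ⇒ LP; edges |L|=-13/4, |P|=49/4
  updated: d(LP,U)=65/2, d(LP,Y)=35
2. join LP+U (d=65/2, Q=-173/2) ⇒ LPU; edges |LP|=97/4, |U|=33/4
  updated: d(LPU,Y)=43/4
3. join LPU+Y (d=43/4) ⇒ LPUY; edges |LPU|=43/8, |Y|=43/8
final tree: (((L:-13/4,P:49/4):97/4,U:33/4):43/8,Y:43/8)
total length: 209/4

(((L:-13/4,P:49/4):97/4,U:33/4):43/8,Y:43/8)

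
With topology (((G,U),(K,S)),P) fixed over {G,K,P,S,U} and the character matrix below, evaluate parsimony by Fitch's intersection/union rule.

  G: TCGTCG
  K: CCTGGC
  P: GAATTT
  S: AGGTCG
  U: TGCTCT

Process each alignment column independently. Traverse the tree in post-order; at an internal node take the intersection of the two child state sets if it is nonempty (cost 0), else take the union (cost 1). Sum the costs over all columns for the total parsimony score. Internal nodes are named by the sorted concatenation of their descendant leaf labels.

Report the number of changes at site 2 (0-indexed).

3

site 0, node GU: G={T} ∩ U={T} → {T} (+0)
site 0, node KS: K={C} ∪ S={A} → {A,C} (+1)
site 0, node GKSU: GU={T} ∪ KS={A,C} → {A,C,T} (+1)
site 0, node GKPSU: GKSU={A,C,T} ∪ P={G} → {A,C,G,T} (+1)
site 1, node GU: G={C} ∪ U={G} → {C,G} (+1)
site 1, node KS: K={C} ∪ S={G} → {C,G} (+1)
site 1, node GKSU: GU={C,G} ∩ KS={C,G} → {C,G} (+0)
site 1, node GKPSU: GKSU={C,G} ∪ P={A} → {A,C,G} (+1)
site 2, node GU: G={G} ∪ U={C} → {C,G} (+1)
site 2, node KS: K={T} ∪ S={G} → {G,T} (+1)
site 2, node GKSU: GU={C,G} ∩ KS={G,T} → {G} (+0)
site 2, node GKPSU: GKSU={G} ∪ P={A} → {A,G} (+1)
site 3, node GU: G={T} ∩ U={T} → {T} (+0)
site 3, node KS: K={G} ∪ S={T} → {G,T} (+1)
site 3, node GKSU: GU={T} ∩ KS={G,T} → {T} (+0)
site 3, node GKPSU: GKSU={T} ∩ P={T} → {T} (+0)
site 4, node GU: G={C} ∩ U={C} → {C} (+0)
site 4, node KS: K={G} ∪ S={C} → {C,G} (+1)
site 4, node GKSU: GU={C} ∩ KS={C,G} → {C} (+0)
site 4, node GKPSU: GKSU={C} ∪ P={T} → {C,T} (+1)
site 5, node GU: G={G} ∪ U={T} → {G,T} (+1)
site 5, node KS: K={C} ∪ S={G} → {C,G} (+1)
site 5, node GKSU: GU={G,T} ∩ KS={C,G} → {G} (+0)
site 5, node GKPSU: GKSU={G} ∪ P={T} → {G,T} (+1)
per-site changes: [3, 3, 3, 1, 2, 3]; total = 15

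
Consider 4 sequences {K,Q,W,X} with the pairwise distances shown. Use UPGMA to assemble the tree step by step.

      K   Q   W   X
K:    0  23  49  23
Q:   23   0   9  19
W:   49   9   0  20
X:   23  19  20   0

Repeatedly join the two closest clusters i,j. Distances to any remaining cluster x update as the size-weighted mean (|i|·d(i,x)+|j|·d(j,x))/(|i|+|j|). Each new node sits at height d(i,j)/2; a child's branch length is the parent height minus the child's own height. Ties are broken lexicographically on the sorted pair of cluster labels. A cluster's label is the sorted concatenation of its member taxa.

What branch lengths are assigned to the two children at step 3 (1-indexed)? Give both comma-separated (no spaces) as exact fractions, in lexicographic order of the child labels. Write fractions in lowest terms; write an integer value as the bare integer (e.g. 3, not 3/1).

95/6,73/12

1. join Q+W (d=9) ⇒ QW; edges |Q|=9/2, |W|=9/2
  updated: d(K,QW)=36, d(QW,X)=39/2
2. join QW+X (d=39/2) ⇒ QWX; edges |QW|=21/4, |X|=39/4
  updated: d(K,QWX)=95/3
3. join K+QWX (d=95/3) ⇒ KQWX; edges |K|=95/6, |QWX|=73/12
final tree: (K:95/6,((Q:9/2,W:9/2):21/4,X:39/4):73/12)
total length: 551/12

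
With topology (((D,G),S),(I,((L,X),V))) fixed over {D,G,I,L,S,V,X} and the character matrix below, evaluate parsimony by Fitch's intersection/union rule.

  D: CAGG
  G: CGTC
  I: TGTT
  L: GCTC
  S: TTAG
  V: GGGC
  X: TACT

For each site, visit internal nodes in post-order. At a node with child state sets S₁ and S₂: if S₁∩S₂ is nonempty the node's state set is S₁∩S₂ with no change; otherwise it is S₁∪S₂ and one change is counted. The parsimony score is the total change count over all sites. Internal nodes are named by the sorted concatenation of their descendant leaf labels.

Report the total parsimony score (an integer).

site 0, node DG: D={C} ∩ G={C} → {C} (+0)
site 0, node DGS: DG={C} ∪ S={T} → {C,T} (+1)
site 0, node LX: L={G} ∪ X={T} → {G,T} (+1)
site 0, node LVX: LX={G,T} ∩ V={G} → {G} (+0)
site 0, node ILVX: I={T} ∪ LVX={G} → {G,T} (+1)
site 0, node DGILSVX: DGS={C,T} ∩ ILVX={G,T} → {T} (+0)
site 1, node DG: D={A} ∪ G={G} → {A,G} (+1)
site 1, node DGS: DG={A,G} ∪ S={T} → {A,G,T} (+1)
site 1, node LX: L={C} ∪ X={A} → {A,C} (+1)
site 1, node LVX: LX={A,C} ∪ V={G} → {A,C,G} (+1)
site 1, node ILVX: I={G} ∩ LVX={A,C,G} → {G} (+0)
site 1, node DGILSVX: DGS={A,G,T} ∩ ILVX={G} → {G} (+0)
site 2, node DG: D={G} ∪ G={T} → {G,T} (+1)
site 2, node DGS: DG={G,T} ∪ S={A} → {A,G,T} (+1)
site 2, node LX: L={T} ∪ X={C} → {C,T} (+1)
site 2, node LVX: LX={C,T} ∪ V={G} → {C,G,T} (+1)
site 2, node ILVX: I={T} ∩ LVX={C,G,T} → {T} (+0)
site 2, node DGILSVX: DGS={A,G,T} ∩ ILVX={T} → {T} (+0)
site 3, node DG: D={G} ∪ G={C} → {C,G} (+1)
site 3, node DGS: DG={C,G} ∩ S={G} → {G} (+0)
site 3, node LX: L={C} ∪ X={T} → {C,T} (+1)
site 3, node LVX: LX={C,T} ∩ V={C} → {C} (+0)
site 3, node ILVX: I={T} ∪ LVX={C} → {C,T} (+1)
site 3, node DGILSVX: DGS={G} ∪ ILVX={C,T} → {C,G,T} (+1)
per-site changes: [3, 4, 4, 4]; total = 15

15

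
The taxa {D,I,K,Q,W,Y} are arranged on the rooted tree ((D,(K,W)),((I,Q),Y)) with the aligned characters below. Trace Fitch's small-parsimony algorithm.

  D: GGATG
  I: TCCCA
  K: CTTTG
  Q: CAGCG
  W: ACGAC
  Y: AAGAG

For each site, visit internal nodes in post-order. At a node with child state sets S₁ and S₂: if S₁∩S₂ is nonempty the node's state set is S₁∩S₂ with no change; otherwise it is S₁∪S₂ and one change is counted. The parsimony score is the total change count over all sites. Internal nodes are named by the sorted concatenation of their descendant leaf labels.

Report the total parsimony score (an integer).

16

KW@0: {C} ∪ {A} = {A,C} (union, +1)
DKW@0: {G} ∪ {A,C} = {A,C,G} (union, +1)
IQ@0: {T} ∪ {C} = {C,T} (union, +1)
IQY@0: {C,T} ∪ {A} = {A,C,T} (union, +1)
DIKQWY@0: {A,C,G} ∩ {A,C,T} = {A,C} (intersection, +0)
KW@1: {T} ∪ {C} = {C,T} (union, +1)
DKW@1: {G} ∪ {C,T} = {C,G,T} (union, +1)
IQ@1: {C} ∪ {A} = {A,C} (union, +1)
IQY@1: {A,C} ∩ {A} = {A} (intersection, +0)
DIKQWY@1: {C,G,T} ∪ {A} = {A,C,G,T} (union, +1)
KW@2: {T} ∪ {G} = {G,T} (union, +1)
DKW@2: {A} ∪ {G,T} = {A,G,T} (union, +1)
IQ@2: {C} ∪ {G} = {C,G} (union, +1)
IQY@2: {C,G} ∩ {G} = {G} (intersection, +0)
DIKQWY@2: {A,G,T} ∩ {G} = {G} (intersection, +0)
KW@3: {T} ∪ {A} = {A,T} (union, +1)
DKW@3: {T} ∩ {A,T} = {T} (intersection, +0)
IQ@3: {C} ∩ {C} = {C} (intersection, +0)
IQY@3: {C} ∪ {A} = {A,C} (union, +1)
DIKQWY@3: {T} ∪ {A,C} = {A,C,T} (union, +1)
KW@4: {G} ∪ {C} = {C,G} (union, +1)
DKW@4: {G} ∩ {C,G} = {G} (intersection, +0)
IQ@4: {A} ∪ {G} = {A,G} (union, +1)
IQY@4: {A,G} ∩ {G} = {G} (intersection, +0)
DIKQWY@4: {G} ∩ {G} = {G} (intersection, +0)
per-site changes: [4, 4, 3, 3, 2]; total = 16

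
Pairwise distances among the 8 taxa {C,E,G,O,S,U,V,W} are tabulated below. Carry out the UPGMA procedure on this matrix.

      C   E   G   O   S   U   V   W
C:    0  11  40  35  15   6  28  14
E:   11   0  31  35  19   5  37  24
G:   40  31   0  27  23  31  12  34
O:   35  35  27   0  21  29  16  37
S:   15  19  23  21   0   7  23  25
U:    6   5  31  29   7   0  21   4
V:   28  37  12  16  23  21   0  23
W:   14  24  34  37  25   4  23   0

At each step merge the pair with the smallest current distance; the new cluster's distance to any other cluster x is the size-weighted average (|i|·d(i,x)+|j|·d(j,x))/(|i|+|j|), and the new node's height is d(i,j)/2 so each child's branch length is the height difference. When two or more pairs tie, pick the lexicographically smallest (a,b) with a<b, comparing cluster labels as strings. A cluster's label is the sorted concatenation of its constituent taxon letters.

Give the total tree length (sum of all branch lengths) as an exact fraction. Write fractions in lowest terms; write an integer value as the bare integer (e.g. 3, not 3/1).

step 1: merge (U,W) at d=4; branch lengths U→2, W→2; new cluster UW
  updated: d(C,UW)=10, d(E,UW)=29/2, d(G,UW)=65/2, d(O,UW)=33, d(S,UW)=16, d(UW,V)=22
step 2: merge (C,UW) at d=10; branch lengths C→5, UW→3; new cluster CUW
  updated: d(CUW,E)=40/3, d(CUW,G)=35, d(CUW,O)=101/3, d(CUW,S)=47/3, d(CUW,V)=24
step 3: merge (G,V) at d=12; branch lengths G→6, V→6; new cluster GV
  updated: d(CUW,GV)=59/2, d(E,GV)=34, d(GV,O)=43/2, d(GV,S)=23
step 4: merge (CUW,E) at d=40/3; branch lengths CUW→5/3, E→20/3; new cluster CEUW
  updated: d(CEUW,GV)=245/8, d(CEUW,O)=34, d(CEUW,S)=33/2
step 5: merge (CEUW,S) at d=33/2; branch lengths CEUW→19/12, S→33/4; new cluster CESUW
  updated: d(CESUW,GV)=291/10, d(CESUW,O)=157/5
step 6: merge (GV,O) at d=43/2; branch lengths GV→19/4, O→43/4; new cluster GOV
  updated: d(CESUW,GOV)=448/15
step 7: merge (CESUW,GOV) at d=448/15; branch lengths CESUW→401/60, GOV→251/60; new cluster CEGOSUVW
final tree: ((((C:5,(U:2,W:2):3):5/3,E:20/3):19/12,S:33/4):401/60,((G:6,V:6):19/4,O:43/4):251/60)
total length: 1028/15

1028/15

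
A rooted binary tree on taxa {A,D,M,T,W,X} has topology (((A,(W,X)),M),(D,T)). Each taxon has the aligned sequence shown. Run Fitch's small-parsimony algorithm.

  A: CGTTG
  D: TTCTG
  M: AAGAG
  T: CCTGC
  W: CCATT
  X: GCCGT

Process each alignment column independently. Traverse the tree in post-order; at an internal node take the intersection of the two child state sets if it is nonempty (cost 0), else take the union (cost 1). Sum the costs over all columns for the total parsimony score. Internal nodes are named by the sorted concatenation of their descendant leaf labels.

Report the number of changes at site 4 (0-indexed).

2

site 0, node WX: W={C} ∪ X={G} → {C,G} (+1)
site 0, node AWX: A={C} ∩ WX={C,G} → {C} (+0)
site 0, node AMWX: AWX={C} ∪ M={A} → {A,C} (+1)
site 0, node DT: D={T} ∪ T={C} → {C,T} (+1)
site 0, node ADMTWX: AMWX={A,C} ∩ DT={C,T} → {C} (+0)
site 1, node WX: W={C} ∩ X={C} → {C} (+0)
site 1, node AWX: A={G} ∪ WX={C} → {C,G} (+1)
site 1, node AMWX: AWX={C,G} ∪ M={A} → {A,C,G} (+1)
site 1, node DT: D={T} ∪ T={C} → {C,T} (+1)
site 1, node ADMTWX: AMWX={A,C,G} ∩ DT={C,T} → {C} (+0)
site 2, node WX: W={A} ∪ X={C} → {A,C} (+1)
site 2, node AWX: A={T} ∪ WX={A,C} → {A,C,T} (+1)
site 2, node AMWX: AWX={A,C,T} ∪ M={G} → {A,C,G,T} (+1)
site 2, node DT: D={C} ∪ T={T} → {C,T} (+1)
site 2, node ADMTWX: AMWX={A,C,G,T} ∩ DT={C,T} → {C,T} (+0)
site 3, node WX: W={T} ∪ X={G} → {G,T} (+1)
site 3, node AWX: A={T} ∩ WX={G,T} → {T} (+0)
site 3, node AMWX: AWX={T} ∪ M={A} → {A,T} (+1)
site 3, node DT: D={T} ∪ T={G} → {G,T} (+1)
site 3, node ADMTWX: AMWX={A,T} ∩ DT={G,T} → {T} (+0)
site 4, node WX: W={T} ∩ X={T} → {T} (+0)
site 4, node AWX: A={G} ∪ WX={T} → {G,T} (+1)
site 4, node AMWX: AWX={G,T} ∩ M={G} → {G} (+0)
site 4, node DT: D={G} ∪ T={C} → {C,G} (+1)
site 4, node ADMTWX: AMWX={G} ∩ DT={C,G} → {G} (+0)
per-site changes: [3, 3, 4, 3, 2]; total = 15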